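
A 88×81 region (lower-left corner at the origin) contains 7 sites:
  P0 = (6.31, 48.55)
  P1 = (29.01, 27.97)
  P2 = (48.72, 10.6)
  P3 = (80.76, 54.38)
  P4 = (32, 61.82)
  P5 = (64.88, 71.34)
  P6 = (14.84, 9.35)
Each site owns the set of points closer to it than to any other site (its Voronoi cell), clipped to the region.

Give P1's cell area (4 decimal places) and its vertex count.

1. box [0,88]×[0,81]: [(0, 0) (88, 0) (88, 81) (0, 81)]
2. ⊥bis P1·P0 via (17.66,38.26): [(0, 18.7808) (0, 0) (88, 0) (88, 81) (56.4084, 81)]  |A|=5373.1564
3. ⊥bis P1·P2 via (38.865,19.285): [(0, 18.7808) (0, 0) (21.8695, 0) (88, 75.0392) (88, 81) (56.4084, 81)]  |A|=2891.9674
4. ⊥bis P1·P3 via (54.885,41.175): [(42.4296, 65.5812) (0, 18.7808) (0, 0) (21.8695, 0) (56.0846, 38.8244)]  |A|=1838.3631
5. ⊥bis P1·P4 via (30.505,44.895): [(54.0478, 42.8154) (24.1817, 45.4535) (0, 18.7808) (0, 0) (21.8695, 0) (56.0846, 38.8244)]  |A|=1513.7262
6. ⊥bis P1·P5 via (46.945,49.655): [(54.0478, 42.8154) (24.1817, 45.4535) (0, 18.7808) (0, 0) (21.8695, 0) (56.0846, 38.8244)]  |A|=1513.7262
7. ⊥bis P1·P6 via (21.925,18.66): [(54.0478, 42.8154) (24.1817, 45.4535) (8.8863, 28.5825) (31.735, 11.1945) (56.0846, 38.8244)]  |A|=904.0762
8. canonical 5-gon: [(54.0478, 42.8154) (24.1817, 45.4535) (8.8863, 28.5825) (31.735, 11.1945) (56.0846, 38.8244)]
9. shoelace: 904.0762

Area of P1's cell: 904.0762 (5 vertices)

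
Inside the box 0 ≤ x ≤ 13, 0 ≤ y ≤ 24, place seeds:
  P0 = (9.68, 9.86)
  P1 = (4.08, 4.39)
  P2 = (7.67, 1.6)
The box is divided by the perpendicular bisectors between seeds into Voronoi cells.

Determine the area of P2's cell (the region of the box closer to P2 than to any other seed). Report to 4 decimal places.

1. box [0,13]×[0,24]: [(0, 0) (13, 0) (13, 24) (0, 24)]
2. ⊥bis P2·P0 via (8.675,5.73): [(0, 7.841) (0, 0) (13, 0) (13, 4.6775)]  |A|=81.3705
3. ⊥bis P2·P1 via (5.875,2.995): [(8.1078, 5.868) (3.5474, 0) (13, 0) (13, 4.6775)]  |A|=39.1758
4. canonical 4-gon: [(8.1078, 5.868) (3.5474, 0) (13, 0) (13, 4.6775)]
5. shoelace: 39.1758

Area of P2's cell: 39.1758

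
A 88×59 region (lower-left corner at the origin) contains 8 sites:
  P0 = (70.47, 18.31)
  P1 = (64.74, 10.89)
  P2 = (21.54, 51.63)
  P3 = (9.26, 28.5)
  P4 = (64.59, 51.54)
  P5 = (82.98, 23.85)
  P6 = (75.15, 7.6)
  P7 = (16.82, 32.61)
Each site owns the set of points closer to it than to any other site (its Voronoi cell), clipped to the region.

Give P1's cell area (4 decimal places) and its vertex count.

Area of P1's cell: 765.5761 (5 vertices)

1. box [0,88]×[0,59]: [(0, 0) (88, 0) (88, 59) (0, 59)]
2. ⊥bis P1·P0 via (67.605,14.6): [(0, 0) (86.5111, 0) (10.1097, 59) (0, 59)]  |A|=2850.3142
3. ⊥bis P1·P2 via (43.14,31.26): [(13.6601, 0) (86.5111, 0) (44.3584, 32.5519)]  |A|=1185.7205
4. ⊥bis P1·P3 via (37,19.695): [(39.4182, 27.3135) (30.7486, 0) (86.5111, 0) (44.3584, 32.5519)]  |A|=952.3476
5. ⊥bis P1·P4 via (64.665,31.215): [(43.0222, 31.1351) (39.4182, 27.3135) (30.7486, 0) (86.5111, 0) (46.1779, 31.1468)]  |A|=950.1199
6. ⊥bis P1·P5 via (73.86,17.37): [(43.0222, 31.1351) (39.4182, 27.3135) (30.7486, 0) (86.2018, 0) (85.8258, 0.5292) (46.1779, 31.1468)]  |A|=950.0381
7. ⊥bis P1·P6 via (69.945,9.245): [(43.0222, 31.1351) (39.4182, 27.3135) (30.7486, 0) (67.0232, 0) (70.8463, 12.0969) (46.1779, 31.1468)]  |A|=832.248
8. ⊥bis P1·P7 via (40.78,21.75): [(45.0372, 31.1426) (30.9217, 0) (67.0232, 0) (70.8463, 12.0969) (46.1779, 31.1468)]  |A|=765.5761
9. canonical 5-gon: [(45.0372, 31.1426) (30.9217, 0) (67.0232, 0) (70.8463, 12.0969) (46.1779, 31.1468)]
10. shoelace: 765.5761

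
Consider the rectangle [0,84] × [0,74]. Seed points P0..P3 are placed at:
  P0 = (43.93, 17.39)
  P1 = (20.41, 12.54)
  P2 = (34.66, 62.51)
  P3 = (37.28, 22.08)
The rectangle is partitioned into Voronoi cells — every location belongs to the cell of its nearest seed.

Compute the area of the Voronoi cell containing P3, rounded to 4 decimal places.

1. box [0,84]×[0,74]: [(0, 0) (84, 0) (84, 74) (0, 74)]
2. ⊥bis P3·P0 via (40.605,19.735): [(0, 0) (26.6866, 0) (78.8761, 74) (0, 74)]  |A|=3905.8213
3. ⊥bis P3·P1 via (28.845,17.31): [(0, 68.3179) (33.3172, 9.4016) (78.8761, 74) (0, 74)]  |A|=2642.2922
4. ⊥bis P3·P2 via (35.97,42.295): [(15.4673, 40.9664) (33.3172, 9.4016) (57.4997, 43.6902)]  |A|=687.682
5. canonical 3-gon: [(15.4673, 40.9664) (33.3172, 9.4016) (57.4997, 43.6902)]
6. shoelace: 687.682

Area of P3's cell: 687.6820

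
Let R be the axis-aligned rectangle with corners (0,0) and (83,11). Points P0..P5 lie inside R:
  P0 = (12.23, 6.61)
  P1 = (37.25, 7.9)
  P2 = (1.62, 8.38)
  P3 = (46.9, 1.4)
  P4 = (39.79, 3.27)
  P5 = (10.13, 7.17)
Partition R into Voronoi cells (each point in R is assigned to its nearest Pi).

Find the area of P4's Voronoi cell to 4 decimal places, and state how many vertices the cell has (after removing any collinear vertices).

Area of P4's cell: 66.3897 (3 vertices)

1. box [0,83]×[0,11]: [(0, 0) (83, 0) (83, 11) (0, 11)]
2. ⊥bis P4·P0 via (26.01,4.94): [(25.4113, 0) (83, 0) (83, 11) (26.7444, 11)]  |A|=626.1435
3. ⊥bis P4·P1 via (38.52,5.585): [(28.3395, 0) (83, 0) (83, 11) (48.3906, 11)]  |A|=490.9844
4. ⊥bis P4·P2 via (20.705,5.825): [(28.3395, 0) (83, 0) (83, 11) (48.3906, 11)]  |A|=490.9844
5. ⊥bis P4·P3 via (43.345,2.335): [(45.1575, 9.2263) (28.3395, 0) (42.7309, 0)]  |A|=66.3897
6. ⊥bis P4·P5 via (24.96,5.22): [(45.1575, 9.2263) (28.3395, 0) (42.7309, 0)]  |A|=66.3897
7. canonical 3-gon: [(45.1575, 9.2263) (28.3395, 0) (42.7309, 0)]
8. shoelace: 66.3897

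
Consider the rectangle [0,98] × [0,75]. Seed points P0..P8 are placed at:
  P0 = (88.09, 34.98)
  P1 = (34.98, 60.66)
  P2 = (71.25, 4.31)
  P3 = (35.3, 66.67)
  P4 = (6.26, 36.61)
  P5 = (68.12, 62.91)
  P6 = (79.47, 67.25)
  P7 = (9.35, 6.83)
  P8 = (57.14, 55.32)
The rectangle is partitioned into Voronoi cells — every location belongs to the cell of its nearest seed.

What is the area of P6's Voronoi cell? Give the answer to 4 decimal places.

Area of P6's cell: 535.2724

1. box [0,98]×[0,75]: [(0, 0) (98, 0) (98, 75) (0, 75)]
2. ⊥bis P6·P0 via (83.78,51.115): [(0, 28.7356) (98, 54.9135) (98, 75) (0, 75)]  |A|=3251.1965
3. ⊥bis P6·P1 via (57.225,63.955): [(60.0652, 44.7803) (98, 54.9135) (98, 75) (55.589, 75)]  |A|=1021.8138
4. ⊥bis P6·P2 via (75.36,35.78): [(60.0652, 44.7803) (98, 54.9135) (98, 75) (55.589, 75)]  |A|=1021.8138
5. ⊥bis P6·P3 via (57.385,66.96): [(57.4439, 62.4774) (60.0652, 44.7803) (98, 54.9135) (98, 75) (57.2794, 75)]  |A|=1011.2294
6. ⊥bis P6·P4 via (42.865,51.93): [(57.4439, 62.4774) (60.0652, 44.7803) (98, 54.9135) (98, 75) (57.2794, 75)]  |A|=1011.2294
7. ⊥bis P6·P5 via (73.795,65.08): [(79.5654, 49.9892) (98, 54.9135) (98, 75) (70.0018, 75)]  |A|=535.2724
8. ⊥bis P6·P7 via (44.41,37.04): [(79.5654, 49.9892) (98, 54.9135) (98, 75) (70.0018, 75)]  |A|=535.2724
9. ⊥bis P6·P8 via (68.305,61.285): [(79.5654, 49.9892) (98, 54.9135) (98, 75) (70.0018, 75)]  |A|=535.2724
10. canonical 4-gon: [(79.5654, 49.9892) (98, 54.9135) (98, 75) (70.0018, 75)]
11. shoelace: 535.2724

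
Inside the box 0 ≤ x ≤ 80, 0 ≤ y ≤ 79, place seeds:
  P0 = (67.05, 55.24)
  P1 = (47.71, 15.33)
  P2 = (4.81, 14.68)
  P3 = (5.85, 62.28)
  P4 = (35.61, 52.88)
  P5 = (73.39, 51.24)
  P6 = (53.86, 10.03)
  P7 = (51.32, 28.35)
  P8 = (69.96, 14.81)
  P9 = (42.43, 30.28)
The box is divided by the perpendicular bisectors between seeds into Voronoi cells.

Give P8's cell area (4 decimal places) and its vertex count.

Area of P8's cell: 549.9765 (5 vertices)

1. box [0,80]×[0,79]: [(0, 0) (80, 0) (80, 79) (0, 79)]
2. ⊥bis P8·P0 via (68.505,35.025): [(0, 30.0943) (0, 0) (80, 0) (80, 35.8524)]  |A|=2637.8653
3. ⊥bis P8·P1 via (58.835,15.07): [(59.2859, 34.3614) (58.4828, 0) (80, 0) (80, 35.8524)]  |A|=741.0065
4. ⊥bis P8·P2 via (37.385,14.745): [(59.2859, 34.3614) (58.4828, 0) (80, 0) (80, 35.8524)]  |A|=741.0065
5. ⊥bis P8·P3 via (37.905,38.545): [(59.2859, 34.3614) (58.4828, 0) (80, 0) (80, 35.8524)]  |A|=741.0065
6. ⊥bis P8·P4 via (52.785,33.845): [(59.2859, 34.3614) (58.4828, 0) (80, 0) (80, 35.8524)]  |A|=741.0065
7. ⊥bis P8·P5 via (71.675,33.025): [(59.2819, 34.1919) (58.4828, 0) (80, 0) (80, 32.2412)]  |A|=701.8445
8. ⊥bis P8·P6 via (61.91,12.42): [(59.2819, 34.1919) (59.002, 22.2148) (65.5974, 0) (80, 0) (80, 32.2412)]  |A|=622.8195
9. ⊥bis P8·P7 via (60.64,21.58): [(69.1278, 33.2648) (59.611, 20.1634) (65.5974, 0) (80, 0) (80, 32.2412)]  |A|=549.9765
10. ⊥bis P8·P9 via (56.195,22.545): [(69.1278, 33.2648) (59.611, 20.1634) (65.5974, 0) (80, 0) (80, 32.2412)]  |A|=549.9765
11. canonical 5-gon: [(69.1278, 33.2648) (59.611, 20.1634) (65.5974, 0) (80, 0) (80, 32.2412)]
12. shoelace: 549.9765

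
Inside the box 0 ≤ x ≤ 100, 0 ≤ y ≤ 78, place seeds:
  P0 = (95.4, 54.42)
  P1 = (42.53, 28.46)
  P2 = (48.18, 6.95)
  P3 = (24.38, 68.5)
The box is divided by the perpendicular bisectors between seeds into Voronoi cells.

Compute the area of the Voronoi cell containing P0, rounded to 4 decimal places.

Area of P0's cell: 2050.9339

1. box [0,100]×[0,78]: [(0, 0) (100, 0) (100, 78) (0, 78)]
2. ⊥bis P0·P1 via (68.965,41.44): [(89.3127, 0) (100, 0) (100, 78) (51.0135, 78)]  |A|=2327.2799
3. ⊥bis P0·P2 via (71.79,30.685): [(76.5907, 25.9096) (100, 2.6236) (100, 78) (51.0135, 78)]  |A|=2158.1198
4. ⊥bis P0·P3 via (59.89,61.46): [(59.6728, 60.3644) (76.5907, 25.9096) (100, 2.6236) (100, 78) (63.1691, 78)]  |A|=2050.9339
5. canonical 5-gon: [(59.6728, 60.3644) (76.5907, 25.9096) (100, 2.6236) (100, 78) (63.1691, 78)]
6. shoelace: 2050.9339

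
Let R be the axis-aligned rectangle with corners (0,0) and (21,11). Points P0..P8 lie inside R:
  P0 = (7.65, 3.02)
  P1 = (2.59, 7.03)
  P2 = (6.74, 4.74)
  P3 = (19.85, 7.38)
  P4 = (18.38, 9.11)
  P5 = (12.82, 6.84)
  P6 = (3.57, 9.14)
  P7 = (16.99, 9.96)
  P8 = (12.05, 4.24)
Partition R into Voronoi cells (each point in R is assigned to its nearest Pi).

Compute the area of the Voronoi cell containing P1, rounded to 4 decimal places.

Area of P1's cell: 30.0886

1. box [0,21]×[0,11]: [(0, 0) (21, 0) (21, 11) (0, 11)]
2. ⊥bis P1·P0 via (5.12,5.025): [(0, 0) (1.1377, 0) (9.8551, 11) (0, 11)]  |A|=60.4608
3. ⊥bis P1·P2 via (4.665,5.885): [(0, 0) (1.1377, 0) (2.0593, 1.1628) (7.4875, 11) (0, 11)]  |A|=48.8154
4. ⊥bis P1·P3 via (11.22,7.205): [(0, 0) (1.1377, 0) (2.0593, 1.1628) (7.4875, 11) (0, 11)]  |A|=48.8154
5. ⊥bis P1·P4 via (10.485,8.07): [(0, 0) (1.1377, 0) (2.0593, 1.1628) (7.4875, 11) (0, 11)]  |A|=48.8154
6. ⊥bis P1·P5 via (7.705,6.935): [(0, 0) (1.1377, 0) (2.0593, 1.1628) (7.4875, 11) (0, 11)]  |A|=48.8154
7. ⊥bis P1·P6 via (3.08,8.085): [(0, 9.5155) (0, 0) (1.1377, 0) (2.0593, 1.1628) (5.308, 7.0502)]  |A|=30.0886
8. ⊥bis P1·P7 via (9.79,8.495): [(0, 9.5155) (0, 0) (1.1377, 0) (2.0593, 1.1628) (5.308, 7.0502)]  |A|=30.0886
9. ⊥bis P1·P8 via (7.32,5.635): [(0, 9.5155) (0, 0) (1.1377, 0) (2.0593, 1.1628) (5.308, 7.0502)]  |A|=30.0886
10. canonical 5-gon: [(0, 9.5155) (0, 0) (1.1377, 0) (2.0593, 1.1628) (5.308, 7.0502)]
11. shoelace: 30.0886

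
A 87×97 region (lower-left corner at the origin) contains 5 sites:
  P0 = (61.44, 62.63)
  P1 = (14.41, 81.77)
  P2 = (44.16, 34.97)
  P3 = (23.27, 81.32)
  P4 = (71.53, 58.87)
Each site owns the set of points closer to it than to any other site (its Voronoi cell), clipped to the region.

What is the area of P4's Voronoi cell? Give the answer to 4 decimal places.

Area of P4's cell: 1300.0240

1. box [0,87]×[0,97]: [(0, 0) (87, 0) (87, 97) (0, 97)]
2. ⊥bis P4·P0 via (66.485,60.75): [(43.8467, 0) (87, 0) (87, 97) (79.9934, 97)]  |A|=2432.7518
3. ⊥bis P4·P1 via (42.97,70.32): [(43.8467, 0) (87, 0) (87, 97) (79.9934, 97)]  |A|=2432.7518
4. ⊥bis P4·P2 via (57.845,46.92): [(60.2885, 44.1217) (87, 13.532) (87, 97) (79.9934, 97)]  |A|=1300.024
5. ⊥bis P4·P3 via (47.4,70.095): [(60.2885, 44.1217) (87, 13.532) (87, 97) (79.9934, 97)]  |A|=1300.024
6. canonical 4-gon: [(60.2885, 44.1217) (87, 13.532) (87, 97) (79.9934, 97)]
7. shoelace: 1300.024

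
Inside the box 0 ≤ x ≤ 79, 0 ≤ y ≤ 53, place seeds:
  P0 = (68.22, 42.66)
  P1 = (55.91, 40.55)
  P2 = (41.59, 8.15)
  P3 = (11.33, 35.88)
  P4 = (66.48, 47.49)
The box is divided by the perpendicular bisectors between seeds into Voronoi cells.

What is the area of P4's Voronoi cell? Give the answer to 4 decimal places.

Area of P4's cell: 149.5961

1. box [0,79]×[0,53]: [(0, 0) (79, 0) (79, 53) (0, 53)]
2. ⊥bis P4·P0 via (67.35,45.075): [(0, 20.8123) (79, 49.2719) (79, 53) (0, 53)]  |A|=1418.6756
3. ⊥bis P4·P1 via (61.195,44.02): [(61.8122, 43.08) (79, 49.2719) (79, 53) (55.299, 53)]  |A|=149.5961
4. ⊥bis P4·P2 via (54.035,27.82): [(61.8122, 43.08) (79, 49.2719) (79, 53) (55.299, 53)]  |A|=149.5961
5. ⊥bis P4·P3 via (38.905,41.685): [(61.8122, 43.08) (79, 49.2719) (79, 53) (55.299, 53)]  |A|=149.5961
6. canonical 4-gon: [(61.8122, 43.08) (79, 49.2719) (79, 53) (55.299, 53)]
7. shoelace: 149.5961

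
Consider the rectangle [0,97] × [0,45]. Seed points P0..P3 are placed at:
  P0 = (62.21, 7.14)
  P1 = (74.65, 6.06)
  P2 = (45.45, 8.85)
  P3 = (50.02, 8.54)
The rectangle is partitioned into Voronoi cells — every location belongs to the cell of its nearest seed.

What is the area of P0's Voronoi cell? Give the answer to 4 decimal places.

Area of P0's cell: 540.5270

1. box [0,97]×[0,45]: [(0, 0) (97, 0) (97, 45) (0, 45)]
2. ⊥bis P0·P1 via (68.43,6.6): [(0, 0) (67.857, 0) (71.7638, 45) (0, 45)]  |A|=3141.4674
3. ⊥bis P0·P2 via (53.83,7.995): [(53.0143, 0) (67.857, 0) (71.7638, 45) (57.6056, 45)]  |A|=652.5207
4. ⊥bis P0·P3 via (56.115,7.84): [(55.2146, 0) (67.857, 0) (71.7638, 45) (60.3828, 45)]  |A|=540.527
5. canonical 4-gon: [(55.2146, 0) (67.857, 0) (71.7638, 45) (60.3828, 45)]
6. shoelace: 540.527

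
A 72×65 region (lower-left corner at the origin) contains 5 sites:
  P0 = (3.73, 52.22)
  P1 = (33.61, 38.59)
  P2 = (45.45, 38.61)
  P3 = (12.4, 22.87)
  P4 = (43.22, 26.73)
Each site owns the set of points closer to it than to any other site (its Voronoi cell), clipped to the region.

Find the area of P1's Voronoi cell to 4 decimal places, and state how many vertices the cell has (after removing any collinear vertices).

Area of P1's cell: 663.0611 (5 vertices)

1. box [0,72]×[0,65]: [(0, 0) (72, 0) (72, 65) (0, 65)]
2. ⊥bis P1·P0 via (18.67,45.405): [(0, 4.4762) (0, 0) (72, 0) (72, 65) (27.6084, 65)]  |A|=3844.5168
3. ⊥bis P1·P2 via (39.53,38.6): [(0, 4.4762) (0, 0) (39.5952, 0) (39.4854, 65) (27.6084, 65)]  |A|=1734.6366
4. ⊥bis P1·P3 via (23.005,30.73): [(16.1778, 39.9415) (39.5811, 8.365) (39.4854, 65) (27.6084, 65)]  |A|=810.0222
5. ⊥bis P1·P4 via (38.415,32.66): [(16.1778, 39.9415) (27.8934, 24.1345) (39.5385, 33.5704) (39.4854, 65) (27.6084, 65)]  |A|=663.0611
6. canonical 5-gon: [(16.1778, 39.9415) (27.8934, 24.1345) (39.5385, 33.5704) (39.4854, 65) (27.6084, 65)]
7. shoelace: 663.0611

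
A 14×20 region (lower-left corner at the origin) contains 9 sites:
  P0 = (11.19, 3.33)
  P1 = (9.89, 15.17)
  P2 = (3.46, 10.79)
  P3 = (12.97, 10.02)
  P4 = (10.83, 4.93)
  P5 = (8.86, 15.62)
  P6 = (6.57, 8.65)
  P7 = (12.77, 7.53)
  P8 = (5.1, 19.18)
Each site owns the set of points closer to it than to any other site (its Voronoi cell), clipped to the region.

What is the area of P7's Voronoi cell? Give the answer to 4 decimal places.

1. box [0,14]×[0,20]: [(0, 0) (14, 0) (14, 20) (0, 20)]
2. ⊥bis P7·P0 via (11.98,5.43): [(0, 9.9368) (14, 4.6701) (14, 20) (0, 20)]  |A|=177.752
3. ⊥bis P7·P1 via (11.33,11.35): [(3.7944, 8.5093) (14, 4.6701) (14, 12.3565)]  |A|=39.2222
4. ⊥bis P7·P2 via (8.115,9.16): [(8.5096, 10.2868) (7.4108, 7.1489) (14, 4.6701) (14, 12.3565)]  |A|=32.8008
5. ⊥bis P7·P3 via (12.87,8.775): [(8.114, 9.157) (7.4108, 7.1489) (14, 4.6701) (14, 8.6842)]  |A|=19.3012
6. ⊥bis P7·P4 via (11.8,6.23): [(8.114, 9.157) (8.0649, 9.017) (13.7793, 4.7531) (14, 4.6701) (14, 8.6842)]  |A|=12.5692
7. ⊥bis P7·P5 via (10.815,11.575): [(8.114, 9.157) (8.0649, 9.017) (13.7793, 4.7531) (14, 4.6701) (14, 8.6842)]  |A|=12.5692
8. ⊥bis P7·P6 via (9.67,8.09): [(9.8377, 9.0186) (9.6269, 7.8515) (13.7793, 4.7531) (14, 4.6701) (14, 8.6842)]  |A|=11.4107
9. ⊥bis P7·P8 via (8.935,13.355): [(9.8377, 9.0186) (9.6269, 7.8515) (13.7793, 4.7531) (14, 4.6701) (14, 8.6842)]  |A|=11.4107
10. canonical 5-gon: [(9.8377, 9.0186) (9.6269, 7.8515) (13.7793, 4.7531) (14, 4.6701) (14, 8.6842)]
11. shoelace: 11.4107

Area of P7's cell: 11.4107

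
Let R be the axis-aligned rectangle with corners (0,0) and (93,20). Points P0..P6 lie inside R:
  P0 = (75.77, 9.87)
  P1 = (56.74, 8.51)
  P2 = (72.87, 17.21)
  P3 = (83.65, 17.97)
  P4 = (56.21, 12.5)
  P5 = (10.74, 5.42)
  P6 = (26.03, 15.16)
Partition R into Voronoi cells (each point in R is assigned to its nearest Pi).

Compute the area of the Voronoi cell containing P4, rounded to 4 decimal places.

1. box [0,93]×[0,20]: [(0, 0) (93, 0) (93, 20) (0, 20)]
2. ⊥bis P4·P0 via (65.99,11.185): [(0, 0) (64.4861, 0) (67.1752, 20) (0, 20)]  |A|=1316.6133
3. ⊥bis P4·P1 via (56.475,10.505): [(0, 3.0033) (66.0699, 11.7795) (67.1752, 20) (0, 20)]  |A|=837.5917
4. ⊥bis P4·P2 via (64.54,14.855): [(0, 3.0033) (65.4334, 11.695) (63.0854, 20) (0, 20)]  |A|=818.0391
5. ⊥bis P4·P3 via (69.93,15.235): [(0, 3.0033) (65.4334, 11.695) (63.0854, 20) (0, 20)]  |A|=818.0391
6. ⊥bis P4·P5 via (33.475,8.96): [(33.7054, 7.4805) (65.4334, 11.695) (63.0854, 20) (31.756, 20)]  |A|=332.814
7. ⊥bis P4·P6 via (41.12,13.83): [(40.6416, 8.4018) (65.4334, 11.695) (63.0854, 20) (41.6638, 20)]  |A|=231.0406
8. canonical 4-gon: [(40.6416, 8.4018) (65.4334, 11.695) (63.0854, 20) (41.6638, 20)]
9. shoelace: 231.0406

Area of P4's cell: 231.0406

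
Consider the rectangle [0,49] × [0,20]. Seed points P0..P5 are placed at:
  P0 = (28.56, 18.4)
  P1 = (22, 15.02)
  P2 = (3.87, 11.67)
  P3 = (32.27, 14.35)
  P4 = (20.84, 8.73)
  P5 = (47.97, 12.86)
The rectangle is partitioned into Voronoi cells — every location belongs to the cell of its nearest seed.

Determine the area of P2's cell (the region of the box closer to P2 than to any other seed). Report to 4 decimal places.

Area of P2's cell: 238.7109

1. box [0,49]×[0,20]: [(0, 0) (49, 0) (49, 20) (0, 20)]
2. ⊥bis P2·P0 via (16.215,15.035): [(0, 0) (20.3132, 0) (14.8616, 20) (0, 20)]  |A|=351.7488
3. ⊥bis P2·P1 via (12.935,13.345): [(0, 0) (15.4008, 0) (11.7053, 20) (0, 20)]  |A|=271.0616
4. ⊥bis P2·P3 via (18.07,13.01): [(0, 0) (15.4008, 0) (11.7053, 20) (0, 20)]  |A|=271.0616
5. ⊥bis P2·P4 via (12.355,10.2): [(0, 0) (10.5879, 0) (12.9169, 13.4431) (11.7053, 20) (0, 20)]  |A|=238.7109
6. ⊥bis P2·P5 via (25.92,12.265): [(0, 0) (10.5879, 0) (12.9169, 13.4431) (11.7053, 20) (0, 20)]  |A|=238.7109
7. canonical 5-gon: [(0, 0) (10.5879, 0) (12.9169, 13.4431) (11.7053, 20) (0, 20)]
8. shoelace: 238.7109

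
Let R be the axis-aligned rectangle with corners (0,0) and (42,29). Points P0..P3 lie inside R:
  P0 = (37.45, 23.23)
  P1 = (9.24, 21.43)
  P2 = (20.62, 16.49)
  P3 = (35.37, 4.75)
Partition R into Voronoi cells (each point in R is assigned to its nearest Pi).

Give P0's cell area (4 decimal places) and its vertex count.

Area of P0's cell: 204.7038 (4 vertices)

1. box [0,42]×[0,29]: [(0, 0) (42, 0) (42, 29) (0, 29)]
2. ⊥bis P0·P1 via (23.345,22.33): [(24.7698, 0) (42, 0) (42, 29) (22.9194, 29)]  |A|=526.5063
3. ⊥bis P0·P2 via (29.035,19.86): [(36.9884, 0) (42, 0) (42, 29) (25.3747, 29)]  |A|=313.7351
4. ⊥bis P0·P3 via (36.41,13.99): [(31.1486, 14.5822) (42, 13.3608) (42, 29) (25.3747, 29)]  |A|=204.7038
5. canonical 4-gon: [(31.1486, 14.5822) (42, 13.3608) (42, 29) (25.3747, 29)]
6. shoelace: 204.7038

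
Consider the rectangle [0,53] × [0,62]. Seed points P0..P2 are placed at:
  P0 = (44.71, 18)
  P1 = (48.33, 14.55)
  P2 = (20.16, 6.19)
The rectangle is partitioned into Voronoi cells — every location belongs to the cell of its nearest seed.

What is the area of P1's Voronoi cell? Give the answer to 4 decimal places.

1. box [0,53]×[0,62]: [(0, 0) (53, 0) (53, 62) (0, 62)]
2. ⊥bis P1·P0 via (46.52,16.275): [(31.0093, 0) (53, 0) (53, 23.0743)]  |A|=253.7101
3. ⊥bis P1·P2 via (34.245,10.37): [(35.8234, 5.0513) (37.3225, 0) (53, 0) (53, 23.0743)]  |A|=237.765
4. canonical 4-gon: [(35.8234, 5.0513) (37.3225, 0) (53, 0) (53, 23.0743)]
5. shoelace: 237.765

Area of P1's cell: 237.7650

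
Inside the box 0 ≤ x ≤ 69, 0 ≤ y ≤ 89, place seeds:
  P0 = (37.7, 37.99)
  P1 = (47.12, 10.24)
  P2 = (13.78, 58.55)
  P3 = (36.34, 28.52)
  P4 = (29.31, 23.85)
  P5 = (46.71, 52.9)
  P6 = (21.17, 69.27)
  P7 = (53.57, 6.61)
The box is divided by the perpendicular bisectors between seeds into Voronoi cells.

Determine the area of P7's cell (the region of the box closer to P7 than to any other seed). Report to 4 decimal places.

1. box [0,69]×[0,89]: [(0, 0) (69, 0) (69, 89) (0, 89)]
2. ⊥bis P7·P0 via (45.635,22.3): [(1.5409, 0) (69, 0) (69, 34.1165)]  |A|=1150.7357
3. ⊥bis P7·P1 via (50.345,8.425): [(63.1345, 31.1501) (45.6035, 0) (69, 0) (69, 34.1165)]  |A|=464.4576
4. ⊥bis P7·P2 via (33.675,32.58): [(63.1345, 31.1501) (45.6035, 0) (69, 0) (69, 34.1165)]  |A|=464.4576
5. ⊥bis P7·P3 via (44.955,17.565): [(63.1345, 31.1501) (45.6035, 0) (69, 0) (69, 34.1165)]  |A|=464.4576
6. ⊥bis P7·P4 via (41.44,15.23): [(63.1345, 31.1501) (45.6035, 0) (69, 0) (69, 34.1165)]  |A|=464.4576
7. ⊥bis P7·P5 via (50.14,29.755): [(64.6185, 31.9007) (63.1345, 31.1501) (45.6035, 0) (69, 0) (69, 32.55)]  |A|=461.0257
8. ⊥bis P7·P6 via (37.37,37.94): [(64.6185, 31.9007) (63.1345, 31.1501) (45.6035, 0) (69, 0) (69, 32.55)]  |A|=461.0257
9. canonical 5-gon: [(64.6185, 31.9007) (63.1345, 31.1501) (45.6035, 0) (69, 0) (69, 32.55)]
10. shoelace: 461.0257

Area of P7's cell: 461.0257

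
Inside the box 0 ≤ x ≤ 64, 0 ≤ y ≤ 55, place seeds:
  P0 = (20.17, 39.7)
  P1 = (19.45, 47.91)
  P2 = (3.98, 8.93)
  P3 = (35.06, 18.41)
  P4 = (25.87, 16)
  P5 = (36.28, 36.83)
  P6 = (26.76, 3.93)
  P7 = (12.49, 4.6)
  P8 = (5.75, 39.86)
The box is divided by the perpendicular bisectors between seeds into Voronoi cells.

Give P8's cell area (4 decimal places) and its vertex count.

Area of P8's cell: 354.9466 (6 vertices)

1. box [0,64]×[0,55]: [(0, 0) (64, 0) (64, 55) (0, 55)]
2. ⊥bis P8·P0 via (12.96,39.78): [(0, 0) (12.5186, 0) (13.1289, 55) (0, 55)]  |A|=705.306
3. ⊥bis P8·P1 via (12.6,43.885): [(0, 0) (12.5186, 0) (12.998, 43.2076) (6.0689, 55) (0, 55)]  |A|=663.6791
4. ⊥bis P8·P2 via (4.865,24.395): [(0, 24.6734) (12.7843, 23.9418) (12.998, 43.2076) (6.0689, 55) (0, 55)]  |A|=356.1043
5. ⊥bis P8·P3 via (20.405,29.135): [(0, 24.6734) (12.7843, 23.9418) (12.998, 43.2076) (6.0689, 55) (0, 55)]  |A|=356.1043
6. ⊥bis P8·P4 via (15.81,27.93): [(0, 24.6734) (11.1887, 24.0331) (12.8004, 25.3921) (12.998, 43.2076) (6.0689, 55) (0, 55)]  |A|=354.9466
7. ⊥bis P8·P5 via (21.015,38.345): [(0, 24.6734) (11.1887, 24.0331) (12.8004, 25.3921) (12.998, 43.2076) (6.0689, 55) (0, 55)]  |A|=354.9466
8. ⊥bis P8·P6 via (16.255,21.895): [(0, 24.6734) (11.1887, 24.0331) (12.8004, 25.3921) (12.998, 43.2076) (6.0689, 55) (0, 55)]  |A|=354.9466
9. ⊥bis P8·P7 via (9.12,22.23): [(0, 24.6734) (11.1887, 24.0331) (12.8004, 25.3921) (12.998, 43.2076) (6.0689, 55) (0, 55)]  |A|=354.9466
10. canonical 6-gon: [(0, 24.6734) (11.1887, 24.0331) (12.8004, 25.3921) (12.998, 43.2076) (6.0689, 55) (0, 55)]
11. shoelace: 354.9466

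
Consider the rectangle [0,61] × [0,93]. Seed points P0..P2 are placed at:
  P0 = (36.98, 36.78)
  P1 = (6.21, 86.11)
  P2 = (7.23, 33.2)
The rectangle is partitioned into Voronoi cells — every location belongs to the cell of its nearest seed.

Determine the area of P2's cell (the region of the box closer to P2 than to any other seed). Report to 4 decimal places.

1. box [0,61]×[0,93]: [(0, 0) (61, 0) (61, 93) (0, 93)]
2. ⊥bis P2·P0 via (22.105,34.99): [(0, 0) (26.3156, 0) (15.1243, 93) (0, 93)]  |A|=1926.9536
3. ⊥bis P2·P1 via (6.72,59.655): [(0, 59.5255) (0, 0) (26.3156, 0) (19.1082, 59.8938)]  |A|=1356.781
4. canonical 4-gon: [(0, 59.5255) (0, 0) (26.3156, 0) (19.1082, 59.8938)]
5. shoelace: 1356.781

Area of P2's cell: 1356.7810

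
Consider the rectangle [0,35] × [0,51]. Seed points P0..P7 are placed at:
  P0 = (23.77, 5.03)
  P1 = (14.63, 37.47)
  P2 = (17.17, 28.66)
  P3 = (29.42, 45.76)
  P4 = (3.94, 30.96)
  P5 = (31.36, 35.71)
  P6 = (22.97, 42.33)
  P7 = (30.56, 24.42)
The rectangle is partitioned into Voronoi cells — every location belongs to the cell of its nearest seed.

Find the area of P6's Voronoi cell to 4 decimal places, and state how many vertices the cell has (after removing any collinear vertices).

1. box [0,35]×[0,51]: [(0, 0) (35, 0) (35, 51) (0, 51)]
2. ⊥bis P6·P0 via (23.37,23.68): [(0, 23.1788) (35, 23.9294) (35, 51) (0, 51)]  |A|=960.6064
3. ⊥bis P6·P1 via (18.8,39.9): [(28.1917, 23.7834) (35, 23.9294) (35, 51) (12.3317, 51)]  |A|=400.63
4. ⊥bis P6·P2 via (20.07,35.495): [(21.7929, 34.764) (35, 29.1604) (35, 51) (12.3317, 51)]  |A|=328.2404
5. ⊥bis P6·P3 via (26.195,44.045): [(21.7929, 34.764) (33.8512, 29.6478) (22.4964, 51) (12.3317, 51)]  |A|=182.2064
6. ⊥bis P6·P4 via (13.455,36.645): [(21.7929, 34.764) (33.8512, 29.6478) (22.4964, 51) (12.3317, 51)]  |A|=182.2064
7. ⊥bis P6·P5 via (27.165,39.02): [(21.7929, 34.764) (23.3017, 34.1238) (28.1819, 40.3088) (22.4964, 51) (12.3317, 51)]  |A|=138.6609
8. ⊥bis P6·P7 via (26.765,33.375): [(21.7929, 34.764) (23.3017, 34.1238) (28.1819, 40.3088) (22.4964, 51) (12.3317, 51)]  |A|=138.6609
9. canonical 5-gon: [(21.7929, 34.764) (23.3017, 34.1238) (28.1819, 40.3088) (22.4964, 51) (12.3317, 51)]
10. shoelace: 138.6609

Area of P6's cell: 138.6609 (5 vertices)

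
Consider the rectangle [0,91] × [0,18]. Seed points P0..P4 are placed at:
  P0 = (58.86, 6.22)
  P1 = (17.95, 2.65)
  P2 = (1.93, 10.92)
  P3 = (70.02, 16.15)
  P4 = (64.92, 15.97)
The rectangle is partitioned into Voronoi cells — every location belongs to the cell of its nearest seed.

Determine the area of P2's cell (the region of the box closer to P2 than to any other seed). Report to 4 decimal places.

1. box [0,91]×[0,18]: [(0, 0) (91, 0) (91, 18) (0, 18)]
2. ⊥bis P2·P0 via (30.395,8.57): [(0, 0) (29.6875, 0) (31.1735, 18) (0, 18)]  |A|=547.749
3. ⊥bis P2·P1 via (9.94,6.785): [(0, 0) (6.4374, 0) (15.7295, 18) (0, 18)]  |A|=199.5021
4. ⊥bis P2·P3 via (35.975,13.535): [(0, 0) (6.4374, 0) (15.7295, 18) (0, 18)]  |A|=199.5021
5. ⊥bis P2·P4 via (33.425,13.445): [(0, 0) (6.4374, 0) (15.7295, 18) (0, 18)]  |A|=199.5021
6. canonical 4-gon: [(0, 0) (6.4374, 0) (15.7295, 18) (0, 18)]
7. shoelace: 199.5021

Area of P2's cell: 199.5021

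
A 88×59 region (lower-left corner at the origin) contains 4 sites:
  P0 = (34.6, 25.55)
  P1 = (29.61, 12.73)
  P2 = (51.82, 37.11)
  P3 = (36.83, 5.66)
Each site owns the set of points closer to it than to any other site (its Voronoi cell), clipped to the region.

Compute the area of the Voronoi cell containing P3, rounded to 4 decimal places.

Area of P3's cell: 657.5434

1. box [0,88]×[0,59]: [(0, 0) (88, 0) (88, 59) (0, 59)]
2. ⊥bis P3·P0 via (35.715,15.605): [(0, 11.6008) (0, 0) (88, 0) (88, 21.467)]  |A|=1454.982
3. ⊥bis P3·P1 via (33.22,9.195): [(39.9632, 16.0813) (24.216, 0) (88, 0) (88, 21.467)]  |A|=1028.4676
4. ⊥bis P3·P2 via (44.325,21.385): [(52.5028, 17.4872) (39.9632, 16.0813) (24.216, 0) (88, 0) (88, 0.5682)]  |A|=657.5434
5. canonical 5-gon: [(52.5028, 17.4872) (39.9632, 16.0813) (24.216, 0) (88, 0) (88, 0.5682)]
6. shoelace: 657.5434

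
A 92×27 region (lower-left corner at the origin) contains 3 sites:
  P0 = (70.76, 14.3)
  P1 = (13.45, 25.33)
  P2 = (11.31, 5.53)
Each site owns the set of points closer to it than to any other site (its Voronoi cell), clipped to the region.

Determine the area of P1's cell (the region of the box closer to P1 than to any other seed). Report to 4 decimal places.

1. box [0,92]×[0,27]: [(0, 0) (92, 0) (92, 27) (0, 27)]
2. ⊥bis P1·P0 via (42.105,19.815): [(0, 0) (38.2914, 0) (43.4878, 27) (0, 27)]  |A|=1104.0193
3. ⊥bis P1·P2 via (12.38,15.43): [(0, 16.768) (40.6725, 12.3721) (43.4878, 27) (0, 27)]  |A|=526.1473
4. canonical 4-gon: [(0, 16.768) (40.6725, 12.3721) (43.4878, 27) (0, 27)]
5. shoelace: 526.1473

Area of P1's cell: 526.1473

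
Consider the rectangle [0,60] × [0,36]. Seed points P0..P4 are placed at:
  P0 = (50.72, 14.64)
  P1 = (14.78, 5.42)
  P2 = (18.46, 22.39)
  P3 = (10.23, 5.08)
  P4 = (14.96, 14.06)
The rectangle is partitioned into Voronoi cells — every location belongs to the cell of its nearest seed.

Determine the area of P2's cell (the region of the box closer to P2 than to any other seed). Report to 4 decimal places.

Area of P2's cell: 653.4201

1. box [0,60]×[0,36]: [(0, 0) (60, 0) (60, 36) (0, 36)]
2. ⊥bis P2·P0 via (34.59,18.515): [(0, 0) (30.142, 0) (38.7905, 36) (0, 36)]  |A|=1240.786
3. ⊥bis P2·P1 via (16.62,13.905): [(0, 17.5091) (32.6475, 10.4294) (38.7905, 36) (0, 36)]  |A|=797.7901
4. ⊥bis P2·P3 via (14.345,13.735): [(0, 20.5553) (11.7798, 14.9546) (32.6475, 10.4294) (38.7905, 36) (0, 36)]  |A|=779.8483
5. ⊥bis P2·P4 via (16.71,18.225): [(0, 25.246) (32.8874, 11.4278) (38.7905, 36) (0, 36)]  |A|=653.4201
6. canonical 4-gon: [(0, 25.246) (32.8874, 11.4278) (38.7905, 36) (0, 36)]
7. shoelace: 653.4201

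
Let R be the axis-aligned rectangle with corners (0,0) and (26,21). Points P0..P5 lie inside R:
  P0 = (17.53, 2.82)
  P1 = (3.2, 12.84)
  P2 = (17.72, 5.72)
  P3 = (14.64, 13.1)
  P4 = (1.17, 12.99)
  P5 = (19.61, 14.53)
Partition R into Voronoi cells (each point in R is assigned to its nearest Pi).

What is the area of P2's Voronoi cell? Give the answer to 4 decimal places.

1. box [0,26]×[0,21]: [(0, 0) (26, 0) (26, 21) (0, 21)]
2. ⊥bis P2·P0 via (17.625,4.27): [(0, 5.4247) (26, 3.7213) (26, 21) (0, 21)]  |A|=427.1016
3. ⊥bis P2·P1 via (10.46,9.28): [(8.3028, 4.8808) (26, 3.7213) (26, 21) (16.207, 21)]  |A|=231.8202
4. ⊥bis P2·P3 via (16.18,9.41): [(9.0684, 6.442) (8.3028, 4.8808) (26, 3.7213) (26, 13.5083)]  |A|=97.1138
5. ⊥bis P2·P4 via (9.445,9.355): [(9.0684, 6.442) (8.3028, 4.8808) (26, 3.7213) (26, 13.5083)]  |A|=97.1138
6. ⊥bis P2·P5 via (18.665,10.125): [(18.1552, 10.2344) (9.0684, 6.442) (8.3028, 4.8808) (26, 3.7213) (26, 8.5514)]  |A|=77.671
7. canonical 5-gon: [(18.1552, 10.2344) (9.0684, 6.442) (8.3028, 4.8808) (26, 3.7213) (26, 8.5514)]
8. shoelace: 77.671

Area of P2's cell: 77.6710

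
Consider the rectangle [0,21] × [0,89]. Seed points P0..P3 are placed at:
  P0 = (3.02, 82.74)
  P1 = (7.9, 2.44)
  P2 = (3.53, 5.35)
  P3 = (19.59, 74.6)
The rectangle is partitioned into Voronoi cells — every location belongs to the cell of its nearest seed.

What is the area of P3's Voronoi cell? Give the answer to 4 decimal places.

Area of P3's cell: 751.2920

1. box [0,21]×[0,89]: [(0, 0) (21, 0) (21, 89) (0, 89)]
2. ⊥bis P3·P0 via (11.305,78.67): [(0, 55.6572) (0, 0) (21, 0) (21, 89) (16.3796, 89)]  |A|=1595.9294
3. ⊥bis P3·P1 via (13.745,38.52): [(0, 55.6572) (0, 40.7467) (21, 37.3447) (21, 89) (16.3796, 89)]  |A|=775.9698
4. ⊥bis P3·P2 via (11.56,39.975): [(0, 55.6572) (0, 42.6559) (21, 37.7857) (21, 89) (16.3796, 89)]  |A|=751.292
5. canonical 5-gon: [(0, 55.6572) (0, 42.6559) (21, 37.7857) (21, 89) (16.3796, 89)]
6. shoelace: 751.292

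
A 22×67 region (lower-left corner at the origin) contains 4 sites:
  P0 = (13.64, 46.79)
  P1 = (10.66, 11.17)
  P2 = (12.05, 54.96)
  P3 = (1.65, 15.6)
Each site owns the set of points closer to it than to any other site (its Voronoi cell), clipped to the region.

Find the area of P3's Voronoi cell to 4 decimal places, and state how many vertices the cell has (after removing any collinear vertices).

Area of P3's cell: 228.8224 (3 vertices)

1. box [0,22]×[0,67]: [(0, 0) (22, 0) (22, 67) (0, 67)]
2. ⊥bis P3·P0 via (7.645,31.195): [(0, 34.1339) (0, 0) (22, 0) (22, 25.6767)]  |A|=657.9161
3. ⊥bis P3·P1 via (6.155,13.385): [(13.7566, 28.8456) (0, 34.1339) (0, 0.8666)]  |A|=228.8224
4. ⊥bis P3·P2 via (6.85,35.28): [(13.7566, 28.8456) (0, 34.1339) (0, 0.8666)]  |A|=228.8224
5. canonical 3-gon: [(13.7566, 28.8456) (0, 34.1339) (0, 0.8666)]
6. shoelace: 228.8224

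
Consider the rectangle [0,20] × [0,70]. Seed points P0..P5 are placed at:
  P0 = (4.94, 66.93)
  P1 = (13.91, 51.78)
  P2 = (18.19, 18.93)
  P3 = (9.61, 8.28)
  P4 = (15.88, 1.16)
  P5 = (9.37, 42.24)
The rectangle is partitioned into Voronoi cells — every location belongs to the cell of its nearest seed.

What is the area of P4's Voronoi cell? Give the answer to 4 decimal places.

1. box [0,20]×[0,70]: [(0, 0) (20, 0) (20, 70) (0, 70)]
2. ⊥bis P4·P0 via (10.41,34.045): [(0, 32.3134) (0, 0) (20, 0) (20, 35.6402)]  |A|=679.536
3. ⊥bis P4·P1 via (14.895,26.47): [(0, 25.8903) (0, 0) (20, 0) (20, 26.6687)]  |A|=525.59
4. ⊥bis P4·P2 via (17.035,10.045): [(0, 12.2595) (0, 0) (20, 0) (20, 9.6596)]  |A|=219.1902
5. ⊥bis P4·P3 via (12.745,4.72): [(18.5659, 9.846) (7.3851, 0) (20, 0) (20, 9.6596)]  |A|=69.0293
6. ⊥bis P4·P5 via (12.625,21.7): [(18.5659, 9.846) (7.3851, 0) (20, 0) (20, 9.6596)]  |A|=69.0293
7. canonical 4-gon: [(18.5659, 9.846) (7.3851, 0) (20, 0) (20, 9.6596)]
8. shoelace: 69.0293

Area of P4's cell: 69.0293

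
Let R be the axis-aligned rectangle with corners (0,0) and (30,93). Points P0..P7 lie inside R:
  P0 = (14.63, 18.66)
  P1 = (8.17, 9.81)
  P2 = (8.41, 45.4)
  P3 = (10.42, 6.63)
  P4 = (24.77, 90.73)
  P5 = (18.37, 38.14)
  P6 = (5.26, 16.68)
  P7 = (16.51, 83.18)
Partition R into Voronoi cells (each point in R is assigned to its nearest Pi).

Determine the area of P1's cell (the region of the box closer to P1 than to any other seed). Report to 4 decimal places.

1. box [0,30]×[0,93]: [(0, 0) (30, 0) (30, 93) (0, 93)]
2. ⊥bis P1·P0 via (11.4,14.235): [(0, 22.5564) (0, 0) (30, 0) (30, 0.6581)]  |A|=348.2161
3. ⊥bis P1·P2 via (8.29,27.605): [(0, 22.5564) (0, 0) (30, 0) (30, 0.6581)]  |A|=348.2161
4. ⊥bis P1·P3 via (9.295,8.22): [(14.5483, 11.9369) (0, 22.5564) (0, 1.6433)]  |A|=152.1241
5. ⊥bis P1·P4 via (16.47,50.27): [(14.5483, 11.9369) (0, 22.5564) (0, 1.6433)]  |A|=152.1241
6. ⊥bis P1·P5 via (13.27,23.975): [(14.5483, 11.9369) (0, 22.5564) (0, 1.6433)]  |A|=152.1241
7. ⊥bis P1·P6 via (6.715,13.245): [(14.5483, 11.9369) (10.5379, 14.8643) (0, 10.4007) (0, 1.6433)]  |A|=88.0764
8. ⊥bis P1·P7 via (12.34,46.495): [(14.5483, 11.9369) (10.5379, 14.8643) (0, 10.4007) (0, 1.6433)]  |A|=88.0764
9. canonical 4-gon: [(14.5483, 11.9369) (10.5379, 14.8643) (0, 10.4007) (0, 1.6433)]
10. shoelace: 88.0764

Area of P1's cell: 88.0764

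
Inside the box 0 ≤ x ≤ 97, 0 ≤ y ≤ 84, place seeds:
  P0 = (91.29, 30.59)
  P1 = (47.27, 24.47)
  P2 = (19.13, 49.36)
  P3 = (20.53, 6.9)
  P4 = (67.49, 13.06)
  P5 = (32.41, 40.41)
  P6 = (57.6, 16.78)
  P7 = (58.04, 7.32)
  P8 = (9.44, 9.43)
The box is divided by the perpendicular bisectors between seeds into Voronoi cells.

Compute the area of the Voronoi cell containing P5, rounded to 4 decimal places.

Area of P5's cell: 1485.2174

1. box [0,97]×[0,84]: [(0, 0) (97, 0) (97, 84) (0, 84)]
2. ⊥bis P5·P0 via (61.85,35.5): [(0, 0) (55.9293, 0) (69.9388, 84) (0, 84)]  |A|=5286.4618
3. ⊥bis P5·P1 via (39.84,32.44): [(0, 0) (5.0423, 0) (65.2978, 56.173) (69.9388, 84) (0, 84)]  |A|=3857.2251
4. ⊥bis P5·P2 via (25.77,44.885): [(0, 6.6475) (0, 0) (5.0423, 0) (65.2978, 56.173) (69.9388, 84) (52.1314, 84)]  |A|=1840.9785
5. ⊥bis P5·P3 via (26.47,23.655): [(14.3564, 27.9495) (29.3292, 22.6414) (65.2978, 56.173) (69.9388, 84) (52.1314, 84)]  |A|=1488.8346
6. ⊥bis P5·P4 via (49.95,26.735): [(14.3564, 27.9495) (29.3292, 22.6414) (65.2978, 56.173) (69.9388, 84) (52.1314, 84)]  |A|=1488.8346
7. ⊥bis P5·P6 via (45.005,28.595): [(14.3564, 27.9495) (29.3292, 22.6414) (65.2978, 56.173) (69.9388, 84) (52.1314, 84)]  |A|=1488.8346
8. ⊥bis P5·P7 via (45.225,23.865): [(14.3564, 27.9495) (29.3292, 22.6414) (65.2978, 56.173) (69.9388, 84) (52.1314, 84)]  |A|=1488.8346
9. ⊥bis P5·P8 via (20.925,24.92): [(15.1836, 29.1769) (19.1137, 26.2629) (29.3292, 22.6414) (65.2978, 56.173) (69.9388, 84) (52.1314, 84)]  |A|=1485.2174
10. canonical 6-gon: [(15.1836, 29.1769) (19.1137, 26.2629) (29.3292, 22.6414) (65.2978, 56.173) (69.9388, 84) (52.1314, 84)]
11. shoelace: 1485.2174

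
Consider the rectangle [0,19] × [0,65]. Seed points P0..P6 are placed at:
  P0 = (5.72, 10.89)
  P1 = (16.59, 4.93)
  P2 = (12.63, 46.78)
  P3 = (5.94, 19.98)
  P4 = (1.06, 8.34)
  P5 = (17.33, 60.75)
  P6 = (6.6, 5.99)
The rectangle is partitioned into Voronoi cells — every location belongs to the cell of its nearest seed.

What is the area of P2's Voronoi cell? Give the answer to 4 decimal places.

Area of P2's cell: 423.3644

1. box [0,19]×[0,65]: [(0, 0) (19, 0) (19, 65) (0, 65)]
2. ⊥bis P2·P0 via (9.175,28.835): [(0, 30.6015) (19, 26.9434) (19, 65) (0, 65)]  |A|=688.3239
3. ⊥bis P2·P1 via (14.61,25.855): [(0, 30.6015) (19, 26.9434) (19, 65) (0, 65)]  |A|=688.3239
4. ⊥bis P2·P3 via (9.285,33.38): [(0, 35.6978) (19, 30.9549) (19, 65) (0, 65)]  |A|=601.7997
5. ⊥bis P2·P4 via (6.845,27.56): [(0, 35.6978) (19, 30.9549) (19, 65) (0, 65)]  |A|=601.7997
6. ⊥bis P2·P5 via (14.98,53.765): [(0, 58.8048) (0, 35.6978) (19, 30.9549) (19, 52.4125)]  |A|=423.3644
7. ⊥bis P2·P6 via (9.615,26.385): [(0, 58.8048) (0, 35.6978) (19, 30.9549) (19, 52.4125)]  |A|=423.3644
8. canonical 4-gon: [(0, 58.8048) (0, 35.6978) (19, 30.9549) (19, 52.4125)]
9. shoelace: 423.3644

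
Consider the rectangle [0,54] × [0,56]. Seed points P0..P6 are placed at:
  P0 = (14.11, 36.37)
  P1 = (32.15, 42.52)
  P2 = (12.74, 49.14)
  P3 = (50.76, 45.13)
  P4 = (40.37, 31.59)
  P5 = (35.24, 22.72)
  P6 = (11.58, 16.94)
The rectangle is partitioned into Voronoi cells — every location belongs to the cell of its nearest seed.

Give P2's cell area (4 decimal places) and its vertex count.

1. box [0,54]×[0,56]: [(0, 0) (54, 0) (54, 56) (0, 56)]
2. ⊥bis P2·P0 via (13.425,42.755): [(0, 41.3147) (54, 47.108) (54, 56) (0, 56)]  |A|=636.5864
3. ⊥bis P2·P1 via (22.445,45.83): [(0, 41.3147) (21.699, 43.6427) (25.9136, 56) (0, 56)]  |A|=319.4393
4. ⊥bis P2·P3 via (31.75,47.135): [(0, 41.3147) (21.699, 43.6427) (25.9136, 56) (0, 56)]  |A|=319.4393
5. ⊥bis P2·P4 via (26.555,40.365): [(0, 41.3147) (21.699, 43.6427) (25.9136, 56) (0, 56)]  |A|=319.4393
6. ⊥bis P2·P5 via (23.99,35.93): [(0, 41.3147) (21.699, 43.6427) (25.9136, 56) (0, 56)]  |A|=319.4393
7. ⊥bis P2·P6 via (12.16,33.04): [(0, 41.3147) (21.699, 43.6427) (25.9136, 56) (0, 56)]  |A|=319.4393
8. canonical 4-gon: [(0, 41.3147) (21.699, 43.6427) (25.9136, 56) (0, 56)]
9. shoelace: 319.4393

Area of P2's cell: 319.4393 (4 vertices)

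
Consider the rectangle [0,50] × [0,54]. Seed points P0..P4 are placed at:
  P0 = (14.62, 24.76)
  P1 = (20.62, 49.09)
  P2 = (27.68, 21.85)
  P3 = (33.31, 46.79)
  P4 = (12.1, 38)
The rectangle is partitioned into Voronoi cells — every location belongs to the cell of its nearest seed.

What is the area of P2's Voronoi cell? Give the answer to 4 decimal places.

1. box [0,50]×[0,54]: [(0, 0) (50, 0) (50, 54) (0, 54)]
2. ⊥bis P2·P0 via (21.15,23.305): [(15.9572, 0) (50, 0) (50, 54) (27.9894, 54)]  |A|=1513.4412
3. ⊥bis P2·P1 via (24.15,35.47): [(23.8428, 35.3904) (15.9572, 0) (50, 0) (50, 42.1697)]  |A|=1153.9138
4. ⊥bis P2·P3 via (30.495,34.32): [(24.7322, 35.6209) (23.8428, 35.3904) (15.9572, 0) (50, 0) (50, 29.9169)]  |A|=999.1128
5. ⊥bis P2·P4 via (19.89,29.925): [(25.5929, 35.4266) (23.3739, 33.286) (15.9572, 0) (50, 0) (50, 29.9169)]  |A|=997.0943
6. canonical 5-gon: [(25.5929, 35.4266) (23.3739, 33.286) (15.9572, 0) (50, 0) (50, 29.9169)]
7. shoelace: 997.0943

Area of P2's cell: 997.0943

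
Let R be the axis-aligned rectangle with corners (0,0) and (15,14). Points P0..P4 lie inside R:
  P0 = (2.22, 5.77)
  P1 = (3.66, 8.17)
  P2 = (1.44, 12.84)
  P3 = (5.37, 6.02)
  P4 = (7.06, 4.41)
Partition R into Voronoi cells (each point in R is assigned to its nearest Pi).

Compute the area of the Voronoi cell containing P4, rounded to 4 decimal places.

Area of P4's cell: 96.3148

1. box [0,15]×[0,14]: [(0, 0) (15, 0) (15, 14) (0, 14)]
2. ⊥bis P4·P0 via (4.64,5.09): [(3.2098, 0) (15, 0) (15, 14) (7.1436, 14)]  |A|=137.5263
3. ⊥bis P4·P1 via (5.36,6.29): [(4.8468, 5.8259) (3.2098, 0) (15, 0) (15, 14) (13.8864, 14)]  |A|=109.9686
4. ⊥bis P4·P2 via (4.25,8.625): [(4.8468, 5.8259) (3.2098, 0) (15, 0) (15, 14) (13.8864, 14)]  |A|=109.9686
5. ⊥bis P4·P3 via (6.215,5.215): [(4.0309, 2.9224) (3.2098, 0) (15, 0) (15, 14) (14.5841, 14)]  |A|=96.3148
6. canonical 5-gon: [(4.0309, 2.9224) (3.2098, 0) (15, 0) (15, 14) (14.5841, 14)]
7. shoelace: 96.3148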